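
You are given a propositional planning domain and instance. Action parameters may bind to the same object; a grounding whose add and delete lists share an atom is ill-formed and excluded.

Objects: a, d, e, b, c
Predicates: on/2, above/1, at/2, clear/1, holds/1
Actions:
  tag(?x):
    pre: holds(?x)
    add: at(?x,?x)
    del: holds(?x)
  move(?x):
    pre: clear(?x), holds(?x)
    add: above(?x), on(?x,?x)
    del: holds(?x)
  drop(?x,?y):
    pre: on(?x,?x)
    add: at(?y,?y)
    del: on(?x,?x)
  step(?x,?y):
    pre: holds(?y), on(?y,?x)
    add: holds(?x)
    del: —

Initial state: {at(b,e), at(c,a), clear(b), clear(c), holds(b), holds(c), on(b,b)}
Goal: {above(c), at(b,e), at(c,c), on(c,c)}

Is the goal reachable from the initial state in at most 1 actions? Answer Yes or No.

No

1. move(c)  →  {above(c), at(b,e), at(c,a), clear(b), clear(c), holds(b), on(b,b), on(c,c)}
2. drop(b,c)  →  {above(c), at(b,e), at(c,a), at(c,c), clear(b), clear(c), holds(b), on(c,c)}
optimal plan length = 2; 2 > 1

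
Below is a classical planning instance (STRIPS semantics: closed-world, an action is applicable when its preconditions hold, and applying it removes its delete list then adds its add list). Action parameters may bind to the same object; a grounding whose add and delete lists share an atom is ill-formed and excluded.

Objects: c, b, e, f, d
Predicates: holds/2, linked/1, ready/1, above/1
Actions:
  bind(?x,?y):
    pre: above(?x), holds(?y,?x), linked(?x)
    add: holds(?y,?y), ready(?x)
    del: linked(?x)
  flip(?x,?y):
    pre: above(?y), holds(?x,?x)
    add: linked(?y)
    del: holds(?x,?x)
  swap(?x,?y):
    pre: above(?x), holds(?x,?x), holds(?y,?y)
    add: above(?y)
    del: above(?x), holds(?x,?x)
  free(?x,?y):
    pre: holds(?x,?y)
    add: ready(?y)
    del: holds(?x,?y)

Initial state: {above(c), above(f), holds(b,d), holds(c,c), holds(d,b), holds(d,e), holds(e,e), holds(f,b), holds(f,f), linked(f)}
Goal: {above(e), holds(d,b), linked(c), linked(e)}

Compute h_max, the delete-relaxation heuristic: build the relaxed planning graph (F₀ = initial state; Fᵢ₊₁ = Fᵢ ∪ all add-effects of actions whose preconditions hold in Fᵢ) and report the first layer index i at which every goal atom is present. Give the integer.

2

F0 = init (10 atoms)
F1 = F0 ∪ {above(e), linked(c), ready(b), ready(c), ready(d), ready(e), ready(f)}  (17 atoms)
F2 = F1 ∪ {linked(e)}  (18 atoms)
goal ⊆ F2  ⇒  h_max = 2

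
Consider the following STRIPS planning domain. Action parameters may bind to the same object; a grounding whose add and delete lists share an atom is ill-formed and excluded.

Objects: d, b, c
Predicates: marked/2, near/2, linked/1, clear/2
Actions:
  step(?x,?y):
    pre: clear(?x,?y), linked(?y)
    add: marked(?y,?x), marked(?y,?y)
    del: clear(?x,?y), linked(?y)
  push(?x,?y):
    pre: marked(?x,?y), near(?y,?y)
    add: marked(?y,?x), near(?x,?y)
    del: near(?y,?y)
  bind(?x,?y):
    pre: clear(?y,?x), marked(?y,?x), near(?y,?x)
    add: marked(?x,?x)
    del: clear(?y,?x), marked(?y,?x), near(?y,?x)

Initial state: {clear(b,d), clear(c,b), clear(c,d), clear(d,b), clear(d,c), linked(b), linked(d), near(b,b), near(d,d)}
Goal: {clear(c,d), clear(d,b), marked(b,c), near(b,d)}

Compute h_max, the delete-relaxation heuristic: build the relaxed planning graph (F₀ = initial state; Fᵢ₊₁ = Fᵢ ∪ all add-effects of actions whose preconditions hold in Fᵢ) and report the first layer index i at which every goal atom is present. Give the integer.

2

F0 = init (9 atoms)
F1 = F0 ∪ {marked(b,b), marked(b,c), marked(b,d), marked(d,b), marked(d,c), marked(d,d)}  (15 atoms)
F2 = F1 ∪ {near(b,d), near(d,b)}  (17 atoms)
goal ⊆ F2  ⇒  h_max = 2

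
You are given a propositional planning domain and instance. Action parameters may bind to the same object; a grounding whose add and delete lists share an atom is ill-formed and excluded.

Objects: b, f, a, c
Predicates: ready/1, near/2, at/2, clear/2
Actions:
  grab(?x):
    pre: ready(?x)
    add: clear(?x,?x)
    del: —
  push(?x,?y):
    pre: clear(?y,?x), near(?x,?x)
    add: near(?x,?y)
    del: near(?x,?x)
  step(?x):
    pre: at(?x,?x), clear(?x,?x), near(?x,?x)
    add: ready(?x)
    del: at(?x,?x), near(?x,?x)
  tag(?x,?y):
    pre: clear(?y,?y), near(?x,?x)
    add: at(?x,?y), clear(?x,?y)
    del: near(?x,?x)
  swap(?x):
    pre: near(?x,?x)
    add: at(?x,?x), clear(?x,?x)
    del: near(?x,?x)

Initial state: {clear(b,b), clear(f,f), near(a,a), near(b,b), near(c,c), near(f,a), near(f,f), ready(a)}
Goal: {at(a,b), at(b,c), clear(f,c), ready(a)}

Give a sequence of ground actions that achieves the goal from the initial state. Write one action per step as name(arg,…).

1. tag(a,b)  →  {at(a,b), clear(a,b), clear(b,b), clear(f,f), near(b,b), near(c,c), near(f,a), near(f,f), ready(a)}
2. swap(c)  →  {at(a,b), at(c,c), clear(a,b), clear(b,b), clear(c,c), clear(f,f), near(b,b), near(f,a), near(f,f), ready(a)}
3. tag(b,c)  →  {at(a,b), at(b,c), at(c,c), clear(a,b), clear(b,b), clear(b,c), clear(c,c), clear(f,f), near(f,a), near(f,f), ready(a)}
4. tag(f,c)  →  {at(a,b), at(b,c), at(c,c), at(f,c), clear(a,b), clear(b,b), clear(b,c), clear(c,c), clear(f,c), clear(f,f), near(f,a), ready(a)}

tag(a,b); swap(c); tag(b,c); tag(f,c)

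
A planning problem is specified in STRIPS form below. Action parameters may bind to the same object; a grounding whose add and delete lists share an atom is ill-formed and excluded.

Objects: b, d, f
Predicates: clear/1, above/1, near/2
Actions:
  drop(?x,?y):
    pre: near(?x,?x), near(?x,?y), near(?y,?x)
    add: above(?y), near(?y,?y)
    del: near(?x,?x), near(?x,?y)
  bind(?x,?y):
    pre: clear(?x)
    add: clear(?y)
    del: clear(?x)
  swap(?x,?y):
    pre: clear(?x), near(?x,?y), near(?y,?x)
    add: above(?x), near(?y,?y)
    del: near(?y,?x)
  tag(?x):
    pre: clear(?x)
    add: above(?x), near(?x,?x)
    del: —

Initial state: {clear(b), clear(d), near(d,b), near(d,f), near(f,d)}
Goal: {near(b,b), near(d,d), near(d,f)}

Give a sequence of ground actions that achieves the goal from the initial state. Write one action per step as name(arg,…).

1. tag(b)  →  {above(b), clear(b), clear(d), near(b,b), near(d,b), near(d,f), near(f,d)}
2. tag(d)  →  {above(b), above(d), clear(b), clear(d), near(b,b), near(d,b), near(d,d), near(d,f), near(f,d)}

tag(b); tag(d)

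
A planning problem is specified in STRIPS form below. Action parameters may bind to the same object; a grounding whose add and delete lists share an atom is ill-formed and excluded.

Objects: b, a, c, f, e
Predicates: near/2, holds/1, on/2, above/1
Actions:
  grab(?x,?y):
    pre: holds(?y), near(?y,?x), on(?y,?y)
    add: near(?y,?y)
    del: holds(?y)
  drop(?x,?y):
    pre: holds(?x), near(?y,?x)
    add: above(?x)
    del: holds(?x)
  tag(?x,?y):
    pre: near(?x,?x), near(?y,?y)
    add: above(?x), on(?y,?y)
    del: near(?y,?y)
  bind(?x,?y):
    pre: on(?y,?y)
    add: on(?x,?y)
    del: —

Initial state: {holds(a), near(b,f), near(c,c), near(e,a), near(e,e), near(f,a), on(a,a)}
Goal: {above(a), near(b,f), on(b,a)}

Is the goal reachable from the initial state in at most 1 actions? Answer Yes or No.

1. drop(a,f)  →  {above(a), near(b,f), near(c,c), near(e,a), near(e,e), near(f,a), on(a,a)}
2. bind(b,a)  →  {above(a), near(b,f), near(c,c), near(e,a), near(e,e), near(f,a), on(a,a), on(b,a)}
optimal plan length = 2; 2 > 1

No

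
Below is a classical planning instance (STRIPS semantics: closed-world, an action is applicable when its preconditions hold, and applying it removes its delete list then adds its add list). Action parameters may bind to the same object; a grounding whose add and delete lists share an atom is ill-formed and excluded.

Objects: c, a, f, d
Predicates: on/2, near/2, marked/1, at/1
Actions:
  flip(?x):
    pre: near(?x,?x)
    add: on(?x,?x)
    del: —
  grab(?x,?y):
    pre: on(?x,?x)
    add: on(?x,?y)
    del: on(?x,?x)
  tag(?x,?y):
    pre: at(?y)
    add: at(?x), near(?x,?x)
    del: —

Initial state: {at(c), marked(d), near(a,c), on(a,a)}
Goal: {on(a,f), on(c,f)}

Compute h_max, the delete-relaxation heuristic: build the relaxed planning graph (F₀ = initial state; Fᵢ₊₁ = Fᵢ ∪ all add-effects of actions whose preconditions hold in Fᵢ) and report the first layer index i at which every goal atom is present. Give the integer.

3

F0 = init (4 atoms)
F1 = F0 ∪ {at(a), at(d), at(f), near(a,a), near(c,c), near(d,d), near(f,f), on(a,c), on(a,d), on(a,f)}  (14 atoms)
F2 = F1 ∪ {on(c,c), on(d,d), on(f,f)}  (17 atoms)
F3 = F2 ∪ {on(c,a), on(c,d), on(c,f), on(d,a), on(d,c), on(d,f), on(f,a), on(f,c), on(f,d)}  (26 atoms)
goal ⊆ F3  ⇒  h_max = 3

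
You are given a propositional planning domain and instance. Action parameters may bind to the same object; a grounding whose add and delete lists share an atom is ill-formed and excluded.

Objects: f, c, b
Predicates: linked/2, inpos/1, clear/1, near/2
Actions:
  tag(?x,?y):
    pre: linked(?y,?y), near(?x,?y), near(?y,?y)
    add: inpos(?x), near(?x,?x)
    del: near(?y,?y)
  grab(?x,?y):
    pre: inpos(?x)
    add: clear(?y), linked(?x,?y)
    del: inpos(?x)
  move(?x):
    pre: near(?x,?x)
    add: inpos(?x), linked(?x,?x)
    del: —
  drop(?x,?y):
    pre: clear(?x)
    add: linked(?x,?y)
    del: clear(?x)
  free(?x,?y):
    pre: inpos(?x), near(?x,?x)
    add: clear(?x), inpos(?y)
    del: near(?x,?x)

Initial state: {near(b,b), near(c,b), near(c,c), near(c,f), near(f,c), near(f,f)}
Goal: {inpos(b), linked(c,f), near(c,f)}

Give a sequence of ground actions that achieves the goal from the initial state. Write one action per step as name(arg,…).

move(c); grab(c,f); move(b)

1. move(c)  →  {inpos(c), linked(c,c), near(b,b), near(c,b), near(c,c), near(c,f), near(f,c), near(f,f)}
2. grab(c,f)  →  {clear(f), linked(c,c), linked(c,f), near(b,b), near(c,b), near(c,c), near(c,f), near(f,c), near(f,f)}
3. move(b)  →  {clear(f), inpos(b), linked(b,b), linked(c,c), linked(c,f), near(b,b), near(c,b), near(c,c), near(c,f), near(f,c), near(f,f)}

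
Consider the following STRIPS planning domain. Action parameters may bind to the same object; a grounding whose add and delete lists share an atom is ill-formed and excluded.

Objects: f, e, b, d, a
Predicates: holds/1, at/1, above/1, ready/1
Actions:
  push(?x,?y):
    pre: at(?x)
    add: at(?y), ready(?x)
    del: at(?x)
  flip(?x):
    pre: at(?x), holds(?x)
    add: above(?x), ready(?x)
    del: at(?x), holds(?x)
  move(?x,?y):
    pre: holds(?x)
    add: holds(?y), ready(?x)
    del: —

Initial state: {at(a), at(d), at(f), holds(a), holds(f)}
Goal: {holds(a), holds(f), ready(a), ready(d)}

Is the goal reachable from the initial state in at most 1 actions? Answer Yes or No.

1. push(d,f)  →  {at(a), at(f), holds(a), holds(f), ready(d)}
2. push(a,f)  →  {at(f), holds(a), holds(f), ready(a), ready(d)}
optimal plan length = 2; 2 > 1

No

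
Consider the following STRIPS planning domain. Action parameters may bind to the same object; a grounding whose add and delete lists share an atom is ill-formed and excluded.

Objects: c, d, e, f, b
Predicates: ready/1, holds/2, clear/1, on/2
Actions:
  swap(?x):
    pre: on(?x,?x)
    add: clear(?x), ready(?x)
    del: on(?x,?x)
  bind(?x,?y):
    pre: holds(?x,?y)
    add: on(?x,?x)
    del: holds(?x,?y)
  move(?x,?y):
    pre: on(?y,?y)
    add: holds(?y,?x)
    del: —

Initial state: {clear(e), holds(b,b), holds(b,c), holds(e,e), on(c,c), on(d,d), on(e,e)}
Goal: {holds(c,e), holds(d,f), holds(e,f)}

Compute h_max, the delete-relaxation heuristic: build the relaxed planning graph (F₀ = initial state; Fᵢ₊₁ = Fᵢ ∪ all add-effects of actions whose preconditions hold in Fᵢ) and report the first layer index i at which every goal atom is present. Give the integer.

F0 = init (7 atoms)
F1 = F0 ∪ {clear(c), clear(d), holds(c,b), holds(c,c), holds(c,d), holds(c,e), holds(c,f), holds(d,b), holds(d,c), holds(d,d), holds(d,e), holds(d,f), holds(e,b), holds(e,c), holds(e,d), holds(e,f), on(b,b), ready(c), ready(d), ready(e)}  (27 atoms)
goal ⊆ F1  ⇒  h_max = 1

1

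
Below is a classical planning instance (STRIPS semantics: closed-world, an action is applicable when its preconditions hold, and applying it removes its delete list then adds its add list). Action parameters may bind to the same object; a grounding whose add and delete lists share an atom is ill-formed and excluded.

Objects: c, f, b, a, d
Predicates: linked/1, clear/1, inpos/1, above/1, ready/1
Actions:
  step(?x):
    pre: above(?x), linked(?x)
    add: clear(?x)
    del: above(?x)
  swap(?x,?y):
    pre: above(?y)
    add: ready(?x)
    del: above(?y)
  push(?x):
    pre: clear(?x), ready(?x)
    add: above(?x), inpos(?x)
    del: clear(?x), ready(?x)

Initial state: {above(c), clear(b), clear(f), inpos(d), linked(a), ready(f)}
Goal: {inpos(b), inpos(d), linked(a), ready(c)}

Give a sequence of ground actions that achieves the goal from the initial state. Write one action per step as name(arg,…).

1. swap(b,c)  →  {clear(b), clear(f), inpos(d), linked(a), ready(b), ready(f)}
2. push(b)  →  {above(b), clear(f), inpos(b), inpos(d), linked(a), ready(f)}
3. swap(c,b)  →  {clear(f), inpos(b), inpos(d), linked(a), ready(c), ready(f)}

swap(b,c); push(b); swap(c,b)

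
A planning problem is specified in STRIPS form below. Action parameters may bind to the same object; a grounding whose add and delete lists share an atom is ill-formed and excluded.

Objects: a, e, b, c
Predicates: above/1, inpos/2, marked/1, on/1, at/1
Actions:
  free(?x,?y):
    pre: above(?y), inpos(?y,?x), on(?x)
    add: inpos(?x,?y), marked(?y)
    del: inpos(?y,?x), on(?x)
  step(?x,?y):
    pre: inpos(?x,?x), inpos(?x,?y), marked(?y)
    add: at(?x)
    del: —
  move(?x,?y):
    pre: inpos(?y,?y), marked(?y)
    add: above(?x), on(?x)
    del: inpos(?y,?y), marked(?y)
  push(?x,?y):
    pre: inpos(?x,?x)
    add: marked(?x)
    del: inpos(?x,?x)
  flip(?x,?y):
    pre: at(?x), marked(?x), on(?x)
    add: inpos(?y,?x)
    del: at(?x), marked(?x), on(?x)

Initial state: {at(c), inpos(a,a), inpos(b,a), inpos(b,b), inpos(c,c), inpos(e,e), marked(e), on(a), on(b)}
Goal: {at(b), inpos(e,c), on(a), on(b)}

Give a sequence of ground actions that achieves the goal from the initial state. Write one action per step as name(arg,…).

move(c,e); push(a,a); step(b,a); push(c,a); flip(c,e)

1. move(c,e)  →  {above(c), at(c), inpos(a,a), inpos(b,a), inpos(b,b), inpos(c,c), on(a), on(b), on(c)}
2. push(a,a)  →  {above(c), at(c), inpos(b,a), inpos(b,b), inpos(c,c), marked(a), on(a), on(b), on(c)}
3. step(b,a)  →  {above(c), at(b), at(c), inpos(b,a), inpos(b,b), inpos(c,c), marked(a), on(a), on(b), on(c)}
4. push(c,a)  →  {above(c), at(b), at(c), inpos(b,a), inpos(b,b), marked(a), marked(c), on(a), on(b), on(c)}
5. flip(c,e)  →  {above(c), at(b), inpos(b,a), inpos(b,b), inpos(e,c), marked(a), on(a), on(b)}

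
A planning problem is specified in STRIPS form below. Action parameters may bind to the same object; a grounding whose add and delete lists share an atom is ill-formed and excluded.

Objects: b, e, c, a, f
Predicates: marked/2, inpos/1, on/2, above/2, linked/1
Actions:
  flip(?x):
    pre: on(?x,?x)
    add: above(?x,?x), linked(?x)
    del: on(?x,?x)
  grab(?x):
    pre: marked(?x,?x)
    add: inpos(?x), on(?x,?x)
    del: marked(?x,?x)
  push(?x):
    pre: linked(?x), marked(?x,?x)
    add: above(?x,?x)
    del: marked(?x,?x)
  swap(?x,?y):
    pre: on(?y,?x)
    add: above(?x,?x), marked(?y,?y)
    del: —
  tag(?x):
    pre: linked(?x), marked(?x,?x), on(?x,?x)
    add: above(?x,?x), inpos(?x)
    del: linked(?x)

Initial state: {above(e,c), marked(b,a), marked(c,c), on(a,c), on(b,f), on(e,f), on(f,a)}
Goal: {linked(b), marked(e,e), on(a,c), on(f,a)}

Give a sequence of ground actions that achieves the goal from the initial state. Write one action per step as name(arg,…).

swap(f,b); grab(b); flip(b); swap(f,e)

1. swap(f,b)  →  {above(e,c), above(f,f), marked(b,a), marked(b,b), marked(c,c), on(a,c), on(b,f), on(e,f), on(f,a)}
2. grab(b)  →  {above(e,c), above(f,f), inpos(b), marked(b,a), marked(c,c), on(a,c), on(b,b), on(b,f), on(e,f), on(f,a)}
3. flip(b)  →  {above(b,b), above(e,c), above(f,f), inpos(b), linked(b), marked(b,a), marked(c,c), on(a,c), on(b,f), on(e,f), on(f,a)}
4. swap(f,e)  →  {above(b,b), above(e,c), above(f,f), inpos(b), linked(b), marked(b,a), marked(c,c), marked(e,e), on(a,c), on(b,f), on(e,f), on(f,a)}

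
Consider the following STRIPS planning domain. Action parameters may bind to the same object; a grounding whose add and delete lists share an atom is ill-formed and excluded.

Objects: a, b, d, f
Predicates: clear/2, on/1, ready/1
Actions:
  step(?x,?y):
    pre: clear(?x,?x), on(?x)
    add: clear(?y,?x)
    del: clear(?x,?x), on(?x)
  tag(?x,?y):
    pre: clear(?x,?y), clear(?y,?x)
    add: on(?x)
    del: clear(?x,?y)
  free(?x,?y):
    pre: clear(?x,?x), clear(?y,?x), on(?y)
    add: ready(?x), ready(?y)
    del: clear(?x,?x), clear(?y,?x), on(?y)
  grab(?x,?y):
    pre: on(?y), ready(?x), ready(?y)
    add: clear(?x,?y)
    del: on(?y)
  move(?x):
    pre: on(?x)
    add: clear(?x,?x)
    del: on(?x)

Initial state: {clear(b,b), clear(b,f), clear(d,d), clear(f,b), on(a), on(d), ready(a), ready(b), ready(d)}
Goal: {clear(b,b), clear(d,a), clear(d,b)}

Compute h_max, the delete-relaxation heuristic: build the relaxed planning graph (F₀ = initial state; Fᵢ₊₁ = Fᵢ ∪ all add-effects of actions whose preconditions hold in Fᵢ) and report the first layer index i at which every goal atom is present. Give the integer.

F0 = init (9 atoms)
F1 = F0 ∪ {clear(a,a), clear(a,d), clear(b,a), clear(b,d), clear(d,a), clear(f,d), on(b), on(f)}  (17 atoms)
F2 = F1 ∪ {clear(a,b), clear(d,b), clear(f,a), clear(f,f), ready(f)}  (22 atoms)
goal ⊆ F2  ⇒  h_max = 2

2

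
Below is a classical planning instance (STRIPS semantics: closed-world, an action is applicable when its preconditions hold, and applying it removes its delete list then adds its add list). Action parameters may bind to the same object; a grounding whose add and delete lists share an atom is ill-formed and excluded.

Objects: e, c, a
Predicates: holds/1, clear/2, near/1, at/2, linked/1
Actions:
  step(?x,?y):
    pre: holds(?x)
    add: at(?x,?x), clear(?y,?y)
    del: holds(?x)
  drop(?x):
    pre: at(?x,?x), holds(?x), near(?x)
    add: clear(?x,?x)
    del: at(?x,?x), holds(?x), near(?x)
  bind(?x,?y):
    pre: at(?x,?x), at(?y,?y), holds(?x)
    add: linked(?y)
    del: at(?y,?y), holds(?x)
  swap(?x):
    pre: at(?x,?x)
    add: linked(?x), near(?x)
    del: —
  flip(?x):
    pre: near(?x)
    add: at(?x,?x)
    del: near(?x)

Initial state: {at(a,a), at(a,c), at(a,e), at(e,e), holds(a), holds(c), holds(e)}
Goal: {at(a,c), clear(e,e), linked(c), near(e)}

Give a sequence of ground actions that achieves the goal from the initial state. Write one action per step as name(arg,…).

step(c,e); bind(e,c); swap(e)

1. step(c,e)  →  {at(a,a), at(a,c), at(a,e), at(c,c), at(e,e), clear(e,e), holds(a), holds(e)}
2. bind(e,c)  →  {at(a,a), at(a,c), at(a,e), at(e,e), clear(e,e), holds(a), linked(c)}
3. swap(e)  →  {at(a,a), at(a,c), at(a,e), at(e,e), clear(e,e), holds(a), linked(c), linked(e), near(e)}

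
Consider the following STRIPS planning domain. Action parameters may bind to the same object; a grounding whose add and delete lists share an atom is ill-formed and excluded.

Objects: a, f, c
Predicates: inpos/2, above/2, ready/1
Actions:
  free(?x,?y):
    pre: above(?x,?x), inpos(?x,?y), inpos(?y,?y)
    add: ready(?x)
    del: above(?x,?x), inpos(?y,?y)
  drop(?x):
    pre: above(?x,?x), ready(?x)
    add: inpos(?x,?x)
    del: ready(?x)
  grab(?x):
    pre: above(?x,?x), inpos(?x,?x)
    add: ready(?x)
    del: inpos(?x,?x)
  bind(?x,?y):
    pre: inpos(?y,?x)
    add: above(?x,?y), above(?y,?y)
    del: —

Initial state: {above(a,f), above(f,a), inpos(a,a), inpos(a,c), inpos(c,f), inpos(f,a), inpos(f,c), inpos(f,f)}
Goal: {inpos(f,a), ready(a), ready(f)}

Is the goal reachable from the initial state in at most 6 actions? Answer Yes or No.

1. bind(a,a)  →  {above(a,a), above(a,f), above(f,a), inpos(a,a), inpos(a,c), inpos(c,f), inpos(f,a), inpos(f,c), inpos(f,f)}
2. free(a,a)  →  {above(a,f), above(f,a), inpos(a,c), inpos(c,f), inpos(f,a), inpos(f,c), inpos(f,f), ready(a)}
3. bind(a,f)  →  {above(a,f), above(f,a), above(f,f), inpos(a,c), inpos(c,f), inpos(f,a), inpos(f,c), inpos(f,f), ready(a)}
4. free(f,f)  →  {above(a,f), above(f,a), inpos(a,c), inpos(c,f), inpos(f,a), inpos(f,c), ready(a), ready(f)}
optimal plan length = 4; 4 ≤ 6

Yes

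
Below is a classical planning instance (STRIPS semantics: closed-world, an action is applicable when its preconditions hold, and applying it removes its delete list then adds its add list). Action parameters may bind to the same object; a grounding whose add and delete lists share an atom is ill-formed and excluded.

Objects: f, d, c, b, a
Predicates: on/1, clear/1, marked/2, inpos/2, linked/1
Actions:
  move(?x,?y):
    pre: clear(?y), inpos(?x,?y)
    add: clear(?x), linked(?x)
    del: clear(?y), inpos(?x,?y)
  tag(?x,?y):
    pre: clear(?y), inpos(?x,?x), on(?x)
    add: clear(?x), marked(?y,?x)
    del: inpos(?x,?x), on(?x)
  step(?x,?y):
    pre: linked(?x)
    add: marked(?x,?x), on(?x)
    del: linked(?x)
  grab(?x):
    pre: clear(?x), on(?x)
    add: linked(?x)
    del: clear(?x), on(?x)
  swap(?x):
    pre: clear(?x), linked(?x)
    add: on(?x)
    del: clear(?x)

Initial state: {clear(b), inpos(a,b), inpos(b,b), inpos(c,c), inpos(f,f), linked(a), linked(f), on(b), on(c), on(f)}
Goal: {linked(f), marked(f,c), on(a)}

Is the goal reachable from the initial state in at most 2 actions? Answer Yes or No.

1. tag(f,b)  →  {clear(b), clear(f), inpos(a,b), inpos(b,b), inpos(c,c), linked(a), linked(f), marked(b,f), on(b), on(c)}
2. tag(c,f)  →  {clear(b), clear(c), clear(f), inpos(a,b), inpos(b,b), linked(a), linked(f), marked(b,f), marked(f,c), on(b)}
3. step(a,f)  →  {clear(b), clear(c), clear(f), inpos(a,b), inpos(b,b), linked(f), marked(a,a), marked(b,f), marked(f,c), on(a), on(b)}
optimal plan length = 3; 3 > 2

No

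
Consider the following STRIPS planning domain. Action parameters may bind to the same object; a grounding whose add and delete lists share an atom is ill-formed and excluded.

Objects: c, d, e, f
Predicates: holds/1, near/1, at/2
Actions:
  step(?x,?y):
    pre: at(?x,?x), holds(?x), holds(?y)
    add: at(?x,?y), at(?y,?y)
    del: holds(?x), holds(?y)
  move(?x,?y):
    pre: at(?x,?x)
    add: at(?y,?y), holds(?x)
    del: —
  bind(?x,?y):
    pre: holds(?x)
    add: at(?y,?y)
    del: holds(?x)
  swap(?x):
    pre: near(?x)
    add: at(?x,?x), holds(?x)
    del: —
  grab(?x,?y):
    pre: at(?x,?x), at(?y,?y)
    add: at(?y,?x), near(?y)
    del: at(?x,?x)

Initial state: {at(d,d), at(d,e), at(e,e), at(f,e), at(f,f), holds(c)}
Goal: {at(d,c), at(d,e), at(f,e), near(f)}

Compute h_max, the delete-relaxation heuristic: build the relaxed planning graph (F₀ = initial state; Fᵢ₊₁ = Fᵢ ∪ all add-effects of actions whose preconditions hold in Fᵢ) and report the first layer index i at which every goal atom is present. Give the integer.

2

F0 = init (6 atoms)
F1 = F0 ∪ {at(c,c), at(d,f), at(e,d), at(e,f), at(f,d), holds(d), holds(e), holds(f), near(d), near(e), near(f)}  (17 atoms)
F2 = F1 ∪ {at(c,d), at(c,e), at(c,f), at(d,c), at(e,c), at(f,c), near(c)}  (24 atoms)
goal ⊆ F2  ⇒  h_max = 2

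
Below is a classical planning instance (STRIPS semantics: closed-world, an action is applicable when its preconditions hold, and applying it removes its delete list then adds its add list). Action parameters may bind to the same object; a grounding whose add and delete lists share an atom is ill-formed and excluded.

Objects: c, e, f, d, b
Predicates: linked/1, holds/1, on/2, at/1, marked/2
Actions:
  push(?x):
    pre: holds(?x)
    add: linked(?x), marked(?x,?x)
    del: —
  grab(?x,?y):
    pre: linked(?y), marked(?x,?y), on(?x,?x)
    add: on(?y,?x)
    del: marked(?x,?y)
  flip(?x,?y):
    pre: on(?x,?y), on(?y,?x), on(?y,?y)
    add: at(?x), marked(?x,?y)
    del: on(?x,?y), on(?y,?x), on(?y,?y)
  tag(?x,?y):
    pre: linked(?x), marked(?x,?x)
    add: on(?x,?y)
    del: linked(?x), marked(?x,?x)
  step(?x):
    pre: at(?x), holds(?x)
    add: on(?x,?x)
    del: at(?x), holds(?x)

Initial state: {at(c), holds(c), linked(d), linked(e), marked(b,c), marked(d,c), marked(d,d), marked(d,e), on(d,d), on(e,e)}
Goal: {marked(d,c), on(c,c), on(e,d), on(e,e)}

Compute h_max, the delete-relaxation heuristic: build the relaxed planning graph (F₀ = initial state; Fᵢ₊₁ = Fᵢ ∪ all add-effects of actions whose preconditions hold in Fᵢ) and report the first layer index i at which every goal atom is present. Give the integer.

1

F0 = init (10 atoms)
F1 = F0 ∪ {at(d), at(e), linked(c), marked(c,c), marked(e,e), on(c,c), on(d,b), on(d,c), on(d,e), on(d,f), on(e,d)}  (21 atoms)
goal ⊆ F1  ⇒  h_max = 1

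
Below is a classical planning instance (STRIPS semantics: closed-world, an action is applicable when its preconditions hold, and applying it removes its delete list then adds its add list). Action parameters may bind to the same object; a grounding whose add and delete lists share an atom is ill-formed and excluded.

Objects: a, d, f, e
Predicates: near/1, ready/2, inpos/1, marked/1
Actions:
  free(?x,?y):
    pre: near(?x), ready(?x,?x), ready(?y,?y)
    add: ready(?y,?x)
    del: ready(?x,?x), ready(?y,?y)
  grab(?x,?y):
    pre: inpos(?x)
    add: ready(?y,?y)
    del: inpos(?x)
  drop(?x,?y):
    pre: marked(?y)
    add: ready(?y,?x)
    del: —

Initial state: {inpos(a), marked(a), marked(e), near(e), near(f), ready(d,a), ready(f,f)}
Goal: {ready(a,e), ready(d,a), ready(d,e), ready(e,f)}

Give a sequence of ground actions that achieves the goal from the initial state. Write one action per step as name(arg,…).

grab(a,d); drop(f,e); drop(e,a); drop(e,e); free(e,d)

1. grab(a,d)  →  {marked(a), marked(e), near(e), near(f), ready(d,a), ready(d,d), ready(f,f)}
2. drop(f,e)  →  {marked(a), marked(e), near(e), near(f), ready(d,a), ready(d,d), ready(e,f), ready(f,f)}
3. drop(e,a)  →  {marked(a), marked(e), near(e), near(f), ready(a,e), ready(d,a), ready(d,d), ready(e,f), ready(f,f)}
4. drop(e,e)  →  {marked(a), marked(e), near(e), near(f), ready(a,e), ready(d,a), ready(d,d), ready(e,e), ready(e,f), ready(f,f)}
5. free(e,d)  →  {marked(a), marked(e), near(e), near(f), ready(a,e), ready(d,a), ready(d,e), ready(e,f), ready(f,f)}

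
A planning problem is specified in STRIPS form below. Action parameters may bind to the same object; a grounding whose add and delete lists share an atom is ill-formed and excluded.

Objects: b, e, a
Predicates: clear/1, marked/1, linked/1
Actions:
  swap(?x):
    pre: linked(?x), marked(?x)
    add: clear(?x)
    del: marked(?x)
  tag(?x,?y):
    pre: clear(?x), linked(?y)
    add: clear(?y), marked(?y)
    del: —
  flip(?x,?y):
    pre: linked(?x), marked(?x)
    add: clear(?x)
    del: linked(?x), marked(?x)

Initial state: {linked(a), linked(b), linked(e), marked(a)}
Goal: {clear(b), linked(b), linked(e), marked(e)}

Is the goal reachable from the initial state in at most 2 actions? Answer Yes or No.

No

1. swap(a)  →  {clear(a), linked(a), linked(b), linked(e)}
2. tag(a,b)  →  {clear(a), clear(b), linked(a), linked(b), linked(e), marked(b)}
3. tag(b,e)  →  {clear(a), clear(b), clear(e), linked(a), linked(b), linked(e), marked(b), marked(e)}
optimal plan length = 3; 3 > 2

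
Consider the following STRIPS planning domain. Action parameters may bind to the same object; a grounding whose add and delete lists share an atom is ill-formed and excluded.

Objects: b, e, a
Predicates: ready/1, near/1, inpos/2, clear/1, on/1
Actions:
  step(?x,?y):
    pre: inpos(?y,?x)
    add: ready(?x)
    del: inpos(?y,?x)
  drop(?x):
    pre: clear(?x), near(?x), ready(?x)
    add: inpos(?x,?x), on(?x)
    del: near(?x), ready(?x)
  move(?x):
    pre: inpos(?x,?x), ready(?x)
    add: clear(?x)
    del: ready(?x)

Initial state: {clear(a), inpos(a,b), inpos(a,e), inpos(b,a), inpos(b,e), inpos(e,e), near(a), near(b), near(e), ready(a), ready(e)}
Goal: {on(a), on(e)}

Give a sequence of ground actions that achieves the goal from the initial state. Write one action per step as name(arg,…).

drop(a); move(e); step(e,b); drop(e)

1. drop(a)  →  {clear(a), inpos(a,a), inpos(a,b), inpos(a,e), inpos(b,a), inpos(b,e), inpos(e,e), near(b), near(e), on(a), ready(e)}
2. move(e)  →  {clear(a), clear(e), inpos(a,a), inpos(a,b), inpos(a,e), inpos(b,a), inpos(b,e), inpos(e,e), near(b), near(e), on(a)}
3. step(e,b)  →  {clear(a), clear(e), inpos(a,a), inpos(a,b), inpos(a,e), inpos(b,a), inpos(e,e), near(b), near(e), on(a), ready(e)}
4. drop(e)  →  {clear(a), clear(e), inpos(a,a), inpos(a,b), inpos(a,e), inpos(b,a), inpos(e,e), near(b), on(a), on(e)}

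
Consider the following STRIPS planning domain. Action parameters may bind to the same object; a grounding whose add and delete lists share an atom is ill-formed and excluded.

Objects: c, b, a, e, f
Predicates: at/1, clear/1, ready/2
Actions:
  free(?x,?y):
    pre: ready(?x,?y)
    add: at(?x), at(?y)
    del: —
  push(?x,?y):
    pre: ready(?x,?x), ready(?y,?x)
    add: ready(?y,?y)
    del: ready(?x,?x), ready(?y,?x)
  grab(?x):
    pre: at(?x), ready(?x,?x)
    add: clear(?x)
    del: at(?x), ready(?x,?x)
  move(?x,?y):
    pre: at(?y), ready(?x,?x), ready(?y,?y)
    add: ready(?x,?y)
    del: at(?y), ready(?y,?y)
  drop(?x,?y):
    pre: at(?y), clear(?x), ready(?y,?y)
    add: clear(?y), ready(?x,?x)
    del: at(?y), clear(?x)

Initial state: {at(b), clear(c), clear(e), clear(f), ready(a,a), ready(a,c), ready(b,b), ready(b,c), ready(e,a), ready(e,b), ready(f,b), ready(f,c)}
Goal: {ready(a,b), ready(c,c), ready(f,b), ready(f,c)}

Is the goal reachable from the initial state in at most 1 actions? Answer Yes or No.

1. free(a,c)  →  {at(a), at(b), at(c), clear(c), clear(e), clear(f), ready(a,a), ready(a,c), ready(b,b), ready(b,c), ready(e,a), ready(e,b), ready(f,b), ready(f,c)}
2. move(a,b)  →  {at(a), at(c), clear(c), clear(e), clear(f), ready(a,a), ready(a,b), ready(a,c), ready(b,c), ready(e,a), ready(e,b), ready(f,b), ready(f,c)}
3. drop(c,a)  →  {at(c), clear(a), clear(e), clear(f), ready(a,a), ready(a,b), ready(a,c), ready(b,c), ready(c,c), ready(e,a), ready(e,b), ready(f,b), ready(f,c)}
optimal plan length = 3; 3 > 1

No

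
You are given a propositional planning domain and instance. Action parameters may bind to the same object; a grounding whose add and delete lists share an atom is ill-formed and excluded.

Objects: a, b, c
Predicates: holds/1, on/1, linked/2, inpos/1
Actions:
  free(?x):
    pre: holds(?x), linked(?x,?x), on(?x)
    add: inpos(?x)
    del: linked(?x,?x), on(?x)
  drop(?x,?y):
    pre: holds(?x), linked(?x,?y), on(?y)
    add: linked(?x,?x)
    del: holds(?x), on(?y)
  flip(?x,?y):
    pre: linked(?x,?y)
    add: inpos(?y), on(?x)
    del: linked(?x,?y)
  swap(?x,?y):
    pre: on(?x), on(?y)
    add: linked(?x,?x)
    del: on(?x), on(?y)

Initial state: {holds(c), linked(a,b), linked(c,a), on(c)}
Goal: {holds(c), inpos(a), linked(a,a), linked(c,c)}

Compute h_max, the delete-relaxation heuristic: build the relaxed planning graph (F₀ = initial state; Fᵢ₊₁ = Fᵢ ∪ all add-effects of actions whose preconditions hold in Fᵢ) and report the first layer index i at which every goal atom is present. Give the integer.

2

F0 = init (4 atoms)
F1 = F0 ∪ {inpos(a), inpos(b), linked(c,c), on(a)}  (8 atoms)
F2 = F1 ∪ {inpos(c), linked(a,a)}  (10 atoms)
goal ⊆ F2  ⇒  h_max = 2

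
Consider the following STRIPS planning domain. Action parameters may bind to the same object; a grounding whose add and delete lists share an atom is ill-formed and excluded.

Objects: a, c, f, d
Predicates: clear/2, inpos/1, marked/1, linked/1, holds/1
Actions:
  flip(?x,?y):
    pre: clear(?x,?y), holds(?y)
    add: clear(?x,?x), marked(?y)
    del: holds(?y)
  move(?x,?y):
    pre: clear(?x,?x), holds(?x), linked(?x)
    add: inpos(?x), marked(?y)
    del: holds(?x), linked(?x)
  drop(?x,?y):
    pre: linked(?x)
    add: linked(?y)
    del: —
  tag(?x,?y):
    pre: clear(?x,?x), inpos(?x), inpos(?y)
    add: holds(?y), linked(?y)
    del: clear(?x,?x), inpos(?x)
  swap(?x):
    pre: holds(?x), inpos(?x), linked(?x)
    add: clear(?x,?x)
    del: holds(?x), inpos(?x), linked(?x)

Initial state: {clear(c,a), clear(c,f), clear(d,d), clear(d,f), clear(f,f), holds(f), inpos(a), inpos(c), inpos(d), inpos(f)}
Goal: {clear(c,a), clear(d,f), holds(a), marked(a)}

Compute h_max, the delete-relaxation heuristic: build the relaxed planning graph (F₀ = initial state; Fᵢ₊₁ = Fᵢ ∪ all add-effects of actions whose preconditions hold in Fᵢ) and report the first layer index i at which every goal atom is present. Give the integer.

F0 = init (10 atoms)
F1 = F0 ∪ {clear(c,c), holds(a), holds(c), holds(d), linked(a), linked(c), linked(d), linked(f), marked(f)}  (19 atoms)
F2 = F1 ∪ {clear(a,a), marked(a), marked(c), marked(d)}  (23 atoms)
goal ⊆ F2  ⇒  h_max = 2

2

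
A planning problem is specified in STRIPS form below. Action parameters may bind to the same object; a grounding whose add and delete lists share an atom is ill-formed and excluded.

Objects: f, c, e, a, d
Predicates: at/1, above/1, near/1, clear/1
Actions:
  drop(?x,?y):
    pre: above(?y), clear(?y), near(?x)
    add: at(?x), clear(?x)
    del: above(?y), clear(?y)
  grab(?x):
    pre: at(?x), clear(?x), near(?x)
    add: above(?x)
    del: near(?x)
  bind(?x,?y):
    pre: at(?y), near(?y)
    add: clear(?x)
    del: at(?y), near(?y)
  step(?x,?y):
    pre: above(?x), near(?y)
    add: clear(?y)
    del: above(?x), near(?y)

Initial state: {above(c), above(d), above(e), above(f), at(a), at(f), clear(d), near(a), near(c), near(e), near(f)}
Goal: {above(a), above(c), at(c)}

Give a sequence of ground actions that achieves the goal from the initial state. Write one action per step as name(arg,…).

drop(c,d); bind(a,f); grab(a)

1. drop(c,d)  →  {above(c), above(e), above(f), at(a), at(c), at(f), clear(c), near(a), near(c), near(e), near(f)}
2. bind(a,f)  →  {above(c), above(e), above(f), at(a), at(c), clear(a), clear(c), near(a), near(c), near(e)}
3. grab(a)  →  {above(a), above(c), above(e), above(f), at(a), at(c), clear(a), clear(c), near(c), near(e)}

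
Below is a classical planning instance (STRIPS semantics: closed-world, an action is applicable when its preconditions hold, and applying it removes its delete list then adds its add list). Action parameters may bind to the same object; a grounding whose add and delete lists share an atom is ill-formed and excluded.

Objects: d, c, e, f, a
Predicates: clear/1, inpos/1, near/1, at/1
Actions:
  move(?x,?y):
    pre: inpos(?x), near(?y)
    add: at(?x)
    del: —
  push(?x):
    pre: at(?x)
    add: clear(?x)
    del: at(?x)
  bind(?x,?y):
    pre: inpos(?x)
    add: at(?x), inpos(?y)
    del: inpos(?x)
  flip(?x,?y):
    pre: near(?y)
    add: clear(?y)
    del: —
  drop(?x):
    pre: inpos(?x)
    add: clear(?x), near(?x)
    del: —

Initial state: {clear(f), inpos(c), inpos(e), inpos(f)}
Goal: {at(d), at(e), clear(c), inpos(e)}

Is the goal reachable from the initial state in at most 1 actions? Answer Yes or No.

No

1. bind(e,d)  →  {at(e), clear(f), inpos(c), inpos(d), inpos(f)}
2. bind(d,e)  →  {at(d), at(e), clear(f), inpos(c), inpos(e), inpos(f)}
3. drop(c)  →  {at(d), at(e), clear(c), clear(f), inpos(c), inpos(e), inpos(f), near(c)}
optimal plan length = 3; 3 > 1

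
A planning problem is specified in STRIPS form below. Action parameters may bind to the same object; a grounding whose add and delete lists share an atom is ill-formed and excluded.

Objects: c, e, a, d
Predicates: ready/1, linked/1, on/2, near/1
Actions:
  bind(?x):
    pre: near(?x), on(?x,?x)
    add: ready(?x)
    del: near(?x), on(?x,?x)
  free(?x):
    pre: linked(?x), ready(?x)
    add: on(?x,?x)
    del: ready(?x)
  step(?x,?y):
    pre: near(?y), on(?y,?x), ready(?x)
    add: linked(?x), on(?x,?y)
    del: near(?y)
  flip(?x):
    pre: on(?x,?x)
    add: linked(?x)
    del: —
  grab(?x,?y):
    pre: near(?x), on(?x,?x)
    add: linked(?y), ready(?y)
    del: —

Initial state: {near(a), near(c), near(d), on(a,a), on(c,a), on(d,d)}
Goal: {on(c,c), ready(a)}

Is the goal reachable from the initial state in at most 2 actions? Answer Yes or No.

1. bind(a)  →  {near(c), near(d), on(c,a), on(d,d), ready(a)}
2. grab(d,c)  →  {linked(c), near(c), near(d), on(c,a), on(d,d), ready(a), ready(c)}
3. free(c)  →  {linked(c), near(c), near(d), on(c,a), on(c,c), on(d,d), ready(a)}
optimal plan length = 3; 3 > 2

No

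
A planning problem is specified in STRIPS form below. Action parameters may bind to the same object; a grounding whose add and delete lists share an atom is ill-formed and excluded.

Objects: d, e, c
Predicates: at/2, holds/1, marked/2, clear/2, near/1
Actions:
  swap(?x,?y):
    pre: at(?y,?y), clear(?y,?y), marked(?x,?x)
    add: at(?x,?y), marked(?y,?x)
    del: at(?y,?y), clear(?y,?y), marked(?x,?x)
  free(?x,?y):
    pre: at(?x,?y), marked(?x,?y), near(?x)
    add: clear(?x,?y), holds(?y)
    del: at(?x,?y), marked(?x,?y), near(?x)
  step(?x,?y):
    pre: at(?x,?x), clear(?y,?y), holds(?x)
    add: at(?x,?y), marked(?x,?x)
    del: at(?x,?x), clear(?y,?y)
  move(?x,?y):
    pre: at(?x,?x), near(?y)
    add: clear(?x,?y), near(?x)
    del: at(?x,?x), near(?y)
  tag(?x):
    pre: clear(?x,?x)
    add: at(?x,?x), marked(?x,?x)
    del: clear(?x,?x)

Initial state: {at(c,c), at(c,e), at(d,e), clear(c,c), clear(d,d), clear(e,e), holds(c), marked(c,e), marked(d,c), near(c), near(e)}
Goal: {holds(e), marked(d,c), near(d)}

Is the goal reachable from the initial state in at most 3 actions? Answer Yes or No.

Yes

1. free(c,e)  →  {at(c,c), at(d,e), clear(c,c), clear(c,e), clear(d,d), clear(e,e), holds(c), holds(e), marked(d,c), near(e)}
2. tag(d)  →  {at(c,c), at(d,d), at(d,e), clear(c,c), clear(c,e), clear(e,e), holds(c), holds(e), marked(d,c), marked(d,d), near(e)}
3. move(d,e)  →  {at(c,c), at(d,e), clear(c,c), clear(c,e), clear(d,e), clear(e,e), holds(c), holds(e), marked(d,c), marked(d,d), near(d)}
optimal plan length = 3; 3 ≤ 3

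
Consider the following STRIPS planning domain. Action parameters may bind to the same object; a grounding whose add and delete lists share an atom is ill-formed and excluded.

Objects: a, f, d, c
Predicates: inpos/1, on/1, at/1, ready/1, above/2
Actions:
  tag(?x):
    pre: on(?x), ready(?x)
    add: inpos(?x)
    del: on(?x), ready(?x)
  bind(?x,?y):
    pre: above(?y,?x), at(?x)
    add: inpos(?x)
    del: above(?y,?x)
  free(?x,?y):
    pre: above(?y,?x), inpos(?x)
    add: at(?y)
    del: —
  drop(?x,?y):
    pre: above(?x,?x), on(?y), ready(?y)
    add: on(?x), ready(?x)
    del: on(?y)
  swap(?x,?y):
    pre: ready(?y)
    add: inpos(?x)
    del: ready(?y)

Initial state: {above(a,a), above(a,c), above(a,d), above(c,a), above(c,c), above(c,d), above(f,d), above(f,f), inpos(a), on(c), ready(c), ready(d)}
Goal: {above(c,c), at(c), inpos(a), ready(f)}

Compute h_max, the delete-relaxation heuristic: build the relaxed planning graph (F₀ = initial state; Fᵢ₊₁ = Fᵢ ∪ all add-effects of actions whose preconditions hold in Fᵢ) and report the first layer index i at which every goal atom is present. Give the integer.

F0 = init (12 atoms)
F1 = F0 ∪ {at(a), at(c), inpos(c), inpos(d), inpos(f), on(a), on(f), ready(a), ready(f)}  (21 atoms)
goal ⊆ F1  ⇒  h_max = 1

1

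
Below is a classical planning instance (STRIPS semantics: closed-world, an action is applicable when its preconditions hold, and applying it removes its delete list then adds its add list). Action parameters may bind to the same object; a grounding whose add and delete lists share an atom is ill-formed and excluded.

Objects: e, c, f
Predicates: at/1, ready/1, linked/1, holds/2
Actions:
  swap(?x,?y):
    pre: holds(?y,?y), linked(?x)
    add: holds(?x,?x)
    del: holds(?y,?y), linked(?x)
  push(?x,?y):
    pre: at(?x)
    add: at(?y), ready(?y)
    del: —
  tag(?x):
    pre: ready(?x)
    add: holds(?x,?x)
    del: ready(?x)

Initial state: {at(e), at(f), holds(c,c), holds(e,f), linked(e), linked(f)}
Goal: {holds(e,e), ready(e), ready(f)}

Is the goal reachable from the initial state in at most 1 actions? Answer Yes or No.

No

1. swap(e,c)  →  {at(e), at(f), holds(e,e), holds(e,f), linked(f)}
2. push(e,e)  →  {at(e), at(f), holds(e,e), holds(e,f), linked(f), ready(e)}
3. push(e,f)  →  {at(e), at(f), holds(e,e), holds(e,f), linked(f), ready(e), ready(f)}
optimal plan length = 3; 3 > 1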